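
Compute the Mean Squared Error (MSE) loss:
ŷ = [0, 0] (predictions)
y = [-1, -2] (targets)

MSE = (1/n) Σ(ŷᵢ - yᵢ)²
MSE = 2.5

MSE = (1/2)((0--1)² + (0--2)²) = (1/2)(1 + 4) = 2.5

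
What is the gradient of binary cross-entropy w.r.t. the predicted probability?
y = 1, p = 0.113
∂L/∂p = -8.85

∂L/∂p = -y/p + (1-y)/(1-p) = -1/0.113 + 0 = -8.85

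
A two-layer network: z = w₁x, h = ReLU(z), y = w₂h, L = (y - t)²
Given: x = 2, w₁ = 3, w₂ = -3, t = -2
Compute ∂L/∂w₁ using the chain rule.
∂L/∂w₁ = 192

Forward pass:
z = w₁x = 3×2 = 6
h = ReLU(6) = 6
y = w₂h = -3×6 = -18

Backward pass:
∂L/∂y = 2(y - t) = 2(-18 - -2) = -32
∂y/∂h = w₂ = -3
∂h/∂z = 1 (ReLU derivative)
∂z/∂w₁ = x = 2

∂L/∂w₁ = -32 × -3 × 1 × 2 = 192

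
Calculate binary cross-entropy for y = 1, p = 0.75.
L = 0.2877

L = -1·log(0.75) - 0·log(0.25) = -log(0.75) = 0.2877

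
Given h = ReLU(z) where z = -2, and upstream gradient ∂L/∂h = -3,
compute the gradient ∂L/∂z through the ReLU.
∂L/∂z = 0

h = ReLU(-2) = 0
Since z < 0: ∂h/∂z = 0
∂L/∂z = ∂L/∂h · ∂h/∂z = -3 × 0 = 0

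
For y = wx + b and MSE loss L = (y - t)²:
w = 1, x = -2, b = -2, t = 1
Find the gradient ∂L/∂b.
∂L/∂b = -10

y = wx + b = (1)(-2) + -2 = -4
∂L/∂y = 2(y - t) = 2(-4 - 1) = -10
∂y/∂b = 1
∂L/∂b = ∂L/∂y · ∂y/∂b = -10 × 1 = -10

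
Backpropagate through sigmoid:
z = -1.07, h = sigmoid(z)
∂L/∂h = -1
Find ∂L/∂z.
∂L/∂z = -0.1902

σ(-1.07) = 0.2554
σ'(-1.07) = σ(-1.07)(1 - σ(-1.07)) = 0.2554 × 0.7446 = 0.1902
∂L/∂z = ∂L/∂h · σ'(z) = -1 × 0.1902 = -0.1902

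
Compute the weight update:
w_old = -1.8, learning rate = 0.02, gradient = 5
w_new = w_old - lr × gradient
w_new = -1.9

w_new = w - η·∂L/∂w = -1.8 - 0.02×(5) = -1.8 - (0.1) = -1.9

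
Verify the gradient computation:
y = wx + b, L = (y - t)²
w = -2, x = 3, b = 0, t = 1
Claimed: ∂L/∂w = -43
Incorrect

y = (-2)(3) + 0 = -6
∂L/∂y = 2(y - t) = 2(-6 - 1) = -14
∂y/∂w = x = 3
∂L/∂w = -14 × 3 = -42

Claimed value: -43
Incorrect: The correct gradient is -42.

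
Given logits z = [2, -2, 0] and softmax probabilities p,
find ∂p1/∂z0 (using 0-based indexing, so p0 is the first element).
∂p1/∂z0 = -0.01376

p = softmax(z) = [0.8668, 0.01588, 0.1173]
p1 = 0.01588, p0 = 0.8668

∂p1/∂z0 = -p1 × p0 = -0.01588 × 0.8668 = -0.01376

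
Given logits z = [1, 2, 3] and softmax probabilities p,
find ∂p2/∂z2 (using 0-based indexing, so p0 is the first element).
∂p2/∂z2 = 0.2227

p = softmax(z) = [0.09003, 0.2447, 0.6652]
p2 = 0.6652

∂p2/∂z2 = p2(1 - p2) = 0.6652 × (1 - 0.6652) = 0.2227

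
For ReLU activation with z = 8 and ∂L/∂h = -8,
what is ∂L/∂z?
∂L/∂z = -8

h = ReLU(8) = 8
Since z > 0: ∂h/∂z = 1
∂L/∂z = ∂L/∂h · ∂h/∂z = -8 × 1 = -8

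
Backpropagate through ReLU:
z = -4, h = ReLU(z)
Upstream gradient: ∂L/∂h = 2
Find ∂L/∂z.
∂L/∂z = 0

h = ReLU(-4) = 0
Since z < 0: ∂h/∂z = 0
∂L/∂z = ∂L/∂h · ∂h/∂z = 2 × 0 = 0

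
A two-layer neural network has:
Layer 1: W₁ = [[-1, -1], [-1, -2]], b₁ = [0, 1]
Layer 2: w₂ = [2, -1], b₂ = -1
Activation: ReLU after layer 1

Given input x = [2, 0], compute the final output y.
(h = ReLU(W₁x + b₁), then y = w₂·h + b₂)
y = -1

Layer 1 pre-activation: z₁ = [-2, -1]
After ReLU: h = [0, 0]
Layer 2 output: y = 2×0 + -1×0 + -1 = -1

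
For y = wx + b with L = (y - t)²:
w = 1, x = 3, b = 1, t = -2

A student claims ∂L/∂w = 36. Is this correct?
Correct

y = (1)(3) + 1 = 4
∂L/∂y = 2(y - t) = 2(4 - -2) = 12
∂y/∂w = x = 3
∂L/∂w = 12 × 3 = 36

Claimed value: 36
Correct: The correct gradient is 36.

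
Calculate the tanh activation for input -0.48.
-0.4462

tanh(-0.48) = (e^(-0.48) - e^(0.48))/(e^(-0.48) + e^(0.48)) = -0.4462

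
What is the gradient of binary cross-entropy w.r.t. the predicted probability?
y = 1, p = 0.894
∂L/∂p = -1.119

∂L/∂p = -y/p + (1-y)/(1-p) = -1/0.894 + 0 = -1.119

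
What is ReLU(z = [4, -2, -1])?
h = [4, 0, 0]

ReLU applied element-wise: max(0,4)=4, max(0,-2)=0, max(0,-1)=0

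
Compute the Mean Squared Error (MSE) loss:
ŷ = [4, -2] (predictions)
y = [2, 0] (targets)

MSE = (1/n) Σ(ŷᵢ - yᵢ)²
MSE = 4

MSE = (1/2)((4-2)² + (-2-0)²) = (1/2)(4 + 4) = 4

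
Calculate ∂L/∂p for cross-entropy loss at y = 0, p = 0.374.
∂L/∂p = 1.597

∂L/∂p = -y/p + (1-y)/(1-p) = 0 + 1/0.626 = 1.597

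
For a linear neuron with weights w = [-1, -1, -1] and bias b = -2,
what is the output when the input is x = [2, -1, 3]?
y = -6

y = (-1)(2) + (-1)(-1) + (-1)(3) + -2 = -6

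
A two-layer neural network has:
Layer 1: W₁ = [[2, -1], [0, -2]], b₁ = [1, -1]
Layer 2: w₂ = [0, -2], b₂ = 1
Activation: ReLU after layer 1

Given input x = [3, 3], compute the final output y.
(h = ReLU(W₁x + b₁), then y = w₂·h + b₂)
y = 1

Layer 1 pre-activation: z₁ = [4, -7]
After ReLU: h = [4, 0]
Layer 2 output: y = 0×4 + -2×0 + 1 = 1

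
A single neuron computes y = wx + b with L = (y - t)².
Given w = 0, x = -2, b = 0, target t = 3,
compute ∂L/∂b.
∂L/∂b = -6

y = wx + b = (0)(-2) + 0 = 0
∂L/∂y = 2(y - t) = 2(0 - 3) = -6
∂y/∂b = 1
∂L/∂b = ∂L/∂y · ∂y/∂b = -6 × 1 = -6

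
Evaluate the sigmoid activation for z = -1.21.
0.2297

sigmoid(-1.21) = 1/(1 + e^(1.21)) = 1/(1 + 3.353) = 0.2297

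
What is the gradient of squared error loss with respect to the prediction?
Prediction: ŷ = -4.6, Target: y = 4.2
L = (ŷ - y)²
∂L/∂ŷ = -17.6

∂L/∂ŷ = 2(ŷ - y) = 2(-4.6 - 4.2) = 2(-8.8) = -17.6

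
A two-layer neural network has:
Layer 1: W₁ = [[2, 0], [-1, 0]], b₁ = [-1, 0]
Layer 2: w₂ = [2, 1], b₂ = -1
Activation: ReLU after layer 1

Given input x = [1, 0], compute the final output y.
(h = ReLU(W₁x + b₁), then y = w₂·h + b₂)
y = 1

Layer 1 pre-activation: z₁ = [1, -1]
After ReLU: h = [1, 0]
Layer 2 output: y = 2×1 + 1×0 + -1 = 1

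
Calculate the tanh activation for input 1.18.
0.8275

tanh(1.18) = (e^(1.18) - e^(-1.18))/(e^(1.18) + e^(-1.18)) = 0.8275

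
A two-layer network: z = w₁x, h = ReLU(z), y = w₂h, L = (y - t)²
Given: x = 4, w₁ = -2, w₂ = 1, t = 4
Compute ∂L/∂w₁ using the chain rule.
∂L/∂w₁ = 0

Forward pass:
z = w₁x = -2×4 = -8
h = ReLU(-8) = 0
y = w₂h = 1×0 = 0

Backward pass:
∂L/∂y = 2(y - t) = 2(0 - 4) = -8
∂y/∂h = w₂ = 1
∂h/∂z = 0 (ReLU derivative)
∂z/∂w₁ = x = 4

∂L/∂w₁ = -8 × 1 × 0 × 4 = 0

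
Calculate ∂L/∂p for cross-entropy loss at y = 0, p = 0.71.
∂L/∂p = 3.448

∂L/∂p = -y/p + (1-y)/(1-p) = 0 + 1/0.29 = 3.448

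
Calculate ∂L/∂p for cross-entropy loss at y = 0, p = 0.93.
∂L/∂p = 14.29

∂L/∂p = -y/p + (1-y)/(1-p) = 0 + 1/0.07 = 14.29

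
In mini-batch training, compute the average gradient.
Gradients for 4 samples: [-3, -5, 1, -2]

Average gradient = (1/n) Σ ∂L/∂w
Average gradient = -2.25

Average = (1/4)(-3 + -5 + 1 + -2) = -9/4 = -2.25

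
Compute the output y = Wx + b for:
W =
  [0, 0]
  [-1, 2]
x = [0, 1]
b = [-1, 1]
y = [-1, 3]

Wx = [0×0 + 0×1, -1×0 + 2×1]
   = [0, 2]
y = Wx + b = [0 + -1, 2 + 1] = [-1, 3]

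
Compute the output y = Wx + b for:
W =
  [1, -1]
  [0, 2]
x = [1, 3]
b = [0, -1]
y = [-2, 5]

Wx = [1×1 + -1×3, 0×1 + 2×3]
   = [-2, 6]
y = Wx + b = [-2 + 0, 6 + -1] = [-2, 5]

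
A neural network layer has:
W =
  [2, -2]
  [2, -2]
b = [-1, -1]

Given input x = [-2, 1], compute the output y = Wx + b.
y = [-7, -7]

Wx = [2×-2 + -2×1, 2×-2 + -2×1]
   = [-6, -6]
y = Wx + b = [-6 + -1, -6 + -1] = [-7, -7]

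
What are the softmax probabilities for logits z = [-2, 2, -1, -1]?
p = [0.0164, 0.8945, 0.0445, 0.0445]

exp(z) = [0.1353, 7.389, 0.3679, 0.3679]
Sum = 8.26
p = [0.0164, 0.8945, 0.0445, 0.0445]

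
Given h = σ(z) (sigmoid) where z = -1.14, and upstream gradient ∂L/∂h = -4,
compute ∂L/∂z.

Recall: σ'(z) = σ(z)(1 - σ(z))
∂L/∂z = -0.7344

σ(-1.14) = 0.2423
σ'(-1.14) = σ(-1.14)(1 - σ(-1.14)) = 0.2423 × 0.7577 = 0.1836
∂L/∂z = ∂L/∂h · σ'(z) = -4 × 0.1836 = -0.7344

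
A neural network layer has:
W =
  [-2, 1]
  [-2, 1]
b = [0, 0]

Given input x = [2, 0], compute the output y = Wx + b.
y = [-4, -4]

Wx = [-2×2 + 1×0, -2×2 + 1×0]
   = [-4, -4]
y = Wx + b = [-4 + 0, -4 + 0] = [-4, -4]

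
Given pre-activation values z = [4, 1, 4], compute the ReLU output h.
h = [4, 1, 4]

ReLU applied element-wise: max(0,4)=4, max(0,1)=1, max(0,4)=4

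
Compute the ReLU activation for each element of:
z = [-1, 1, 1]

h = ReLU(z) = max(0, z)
h = [0, 1, 1]

ReLU applied element-wise: max(0,-1)=0, max(0,1)=1, max(0,1)=1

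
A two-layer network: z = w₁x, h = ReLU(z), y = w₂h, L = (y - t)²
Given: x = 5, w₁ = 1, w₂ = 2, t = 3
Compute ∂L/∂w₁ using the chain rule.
∂L/∂w₁ = 140

Forward pass:
z = w₁x = 1×5 = 5
h = ReLU(5) = 5
y = w₂h = 2×5 = 10

Backward pass:
∂L/∂y = 2(y - t) = 2(10 - 3) = 14
∂y/∂h = w₂ = 2
∂h/∂z = 1 (ReLU derivative)
∂z/∂w₁ = x = 5

∂L/∂w₁ = 14 × 2 × 1 × 5 = 140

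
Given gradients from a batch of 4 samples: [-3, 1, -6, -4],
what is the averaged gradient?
Average gradient = -3

Average = (1/4)(-3 + 1 + -6 + -4) = -12/4 = -3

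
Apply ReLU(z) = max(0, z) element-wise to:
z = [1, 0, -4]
h = [1, 0, 0]

ReLU applied element-wise: max(0,1)=1, max(0,0)=0, max(0,-4)=0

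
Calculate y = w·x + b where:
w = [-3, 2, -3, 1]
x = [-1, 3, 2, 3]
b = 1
y = 7

y = (-3)(-1) + (2)(3) + (-3)(2) + (1)(3) + 1 = 7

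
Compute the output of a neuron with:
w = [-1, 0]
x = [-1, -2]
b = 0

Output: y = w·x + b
y = 1

y = (-1)(-1) + (0)(-2) + 0 = 1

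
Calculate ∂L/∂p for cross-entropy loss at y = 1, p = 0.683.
∂L/∂p = -1.464

∂L/∂p = -y/p + (1-y)/(1-p) = -1/0.683 + 0 = -1.464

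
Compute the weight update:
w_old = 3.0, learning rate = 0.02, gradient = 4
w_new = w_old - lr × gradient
w_new = 2.92

w_new = w - η·∂L/∂w = 3.0 - 0.02×(4) = 3.0 - (0.08) = 2.92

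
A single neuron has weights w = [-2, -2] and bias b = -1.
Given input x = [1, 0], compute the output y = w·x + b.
y = -3

y = (-2)(1) + (-2)(0) + -1 = -3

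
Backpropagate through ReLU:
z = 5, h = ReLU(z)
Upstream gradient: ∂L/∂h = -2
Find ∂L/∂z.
∂L/∂z = -2

h = ReLU(5) = 5
Since z > 0: ∂h/∂z = 1
∂L/∂z = ∂L/∂h · ∂h/∂z = -2 × 1 = -2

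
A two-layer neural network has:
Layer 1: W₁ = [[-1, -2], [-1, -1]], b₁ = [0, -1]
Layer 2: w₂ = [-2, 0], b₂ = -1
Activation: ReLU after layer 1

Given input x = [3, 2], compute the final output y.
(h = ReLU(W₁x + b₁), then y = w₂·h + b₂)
y = -1

Layer 1 pre-activation: z₁ = [-7, -6]
After ReLU: h = [0, 0]
Layer 2 output: y = -2×0 + 0×0 + -1 = -1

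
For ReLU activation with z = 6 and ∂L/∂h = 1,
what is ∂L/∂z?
∂L/∂z = 1

h = ReLU(6) = 6
Since z > 0: ∂h/∂z = 1
∂L/∂z = ∂L/∂h · ∂h/∂z = 1 × 1 = 1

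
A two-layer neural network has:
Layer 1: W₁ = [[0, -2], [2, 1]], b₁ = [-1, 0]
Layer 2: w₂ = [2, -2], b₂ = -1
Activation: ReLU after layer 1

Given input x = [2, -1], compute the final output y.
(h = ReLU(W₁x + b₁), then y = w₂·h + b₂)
y = -5

Layer 1 pre-activation: z₁ = [1, 3]
After ReLU: h = [1, 3]
Layer 2 output: y = 2×1 + -2×3 + -1 = -5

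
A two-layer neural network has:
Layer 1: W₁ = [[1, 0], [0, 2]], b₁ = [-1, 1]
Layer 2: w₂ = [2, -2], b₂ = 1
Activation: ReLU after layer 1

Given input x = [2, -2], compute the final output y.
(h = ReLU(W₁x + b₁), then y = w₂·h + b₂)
y = 3

Layer 1 pre-activation: z₁ = [1, -3]
After ReLU: h = [1, 0]
Layer 2 output: y = 2×1 + -2×0 + 1 = 3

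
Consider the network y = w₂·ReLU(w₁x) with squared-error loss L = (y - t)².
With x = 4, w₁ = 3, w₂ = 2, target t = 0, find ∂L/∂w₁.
∂L/∂w₁ = 384

Forward pass:
z = w₁x = 3×4 = 12
h = ReLU(12) = 12
y = w₂h = 2×12 = 24

Backward pass:
∂L/∂y = 2(y - t) = 2(24 - 0) = 48
∂y/∂h = w₂ = 2
∂h/∂z = 1 (ReLU derivative)
∂z/∂w₁ = x = 4

∂L/∂w₁ = 48 × 2 × 1 × 4 = 384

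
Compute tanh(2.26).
0.9785

tanh(2.26) = (e^(2.26) - e^(-2.26))/(e^(2.26) + e^(-2.26)) = 0.9785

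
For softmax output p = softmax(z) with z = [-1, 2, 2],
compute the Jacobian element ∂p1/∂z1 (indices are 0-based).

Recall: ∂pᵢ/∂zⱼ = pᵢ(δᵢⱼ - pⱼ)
∂p1/∂z1 = 0.2499

p = softmax(z) = [0.02429, 0.4879, 0.4879]
p1 = 0.4879

∂p1/∂z1 = p1(1 - p1) = 0.4879 × (1 - 0.4879) = 0.2499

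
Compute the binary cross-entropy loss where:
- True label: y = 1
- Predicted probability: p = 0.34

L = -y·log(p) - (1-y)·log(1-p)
L = 1.079

L = -1·log(0.34) - 0·log(0.66) = -log(0.34) = 1.079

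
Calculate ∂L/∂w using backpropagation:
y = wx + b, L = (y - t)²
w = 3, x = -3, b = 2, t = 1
∂L/∂w = 48

y = wx + b = (3)(-3) + 2 = -7
∂L/∂y = 2(y - t) = 2(-7 - 1) = -16
∂y/∂w = x = -3
∂L/∂w = ∂L/∂y · ∂y/∂w = -16 × -3 = 48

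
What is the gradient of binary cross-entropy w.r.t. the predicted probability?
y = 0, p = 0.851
∂L/∂p = 6.711

∂L/∂p = -y/p + (1-y)/(1-p) = 0 + 1/0.149 = 6.711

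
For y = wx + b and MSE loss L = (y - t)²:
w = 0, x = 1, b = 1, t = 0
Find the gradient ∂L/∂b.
∂L/∂b = 2

y = wx + b = (0)(1) + 1 = 1
∂L/∂y = 2(y - t) = 2(1 - 0) = 2
∂y/∂b = 1
∂L/∂b = ∂L/∂y · ∂y/∂b = 2 × 1 = 2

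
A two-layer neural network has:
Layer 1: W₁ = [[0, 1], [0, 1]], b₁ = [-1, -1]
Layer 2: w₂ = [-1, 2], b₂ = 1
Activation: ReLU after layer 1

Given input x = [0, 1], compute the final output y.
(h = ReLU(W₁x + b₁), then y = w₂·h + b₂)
y = 1

Layer 1 pre-activation: z₁ = [0, 0]
After ReLU: h = [0, 0]
Layer 2 output: y = -1×0 + 2×0 + 1 = 1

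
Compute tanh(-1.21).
-0.8367

tanh(-1.21) = (e^(-1.21) - e^(1.21))/(e^(-1.21) + e^(1.21)) = -0.8367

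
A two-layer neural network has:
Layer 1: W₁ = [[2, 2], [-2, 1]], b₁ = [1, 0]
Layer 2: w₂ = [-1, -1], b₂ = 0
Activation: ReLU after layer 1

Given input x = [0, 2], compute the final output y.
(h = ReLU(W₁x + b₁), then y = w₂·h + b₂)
y = -7

Layer 1 pre-activation: z₁ = [5, 2]
After ReLU: h = [5, 2]
Layer 2 output: y = -1×5 + -1×2 + 0 = -7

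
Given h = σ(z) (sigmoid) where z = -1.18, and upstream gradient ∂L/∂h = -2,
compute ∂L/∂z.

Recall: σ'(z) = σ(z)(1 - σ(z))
∂L/∂z = -0.3596

σ(-1.18) = 0.2351
σ'(-1.18) = σ(-1.18)(1 - σ(-1.18)) = 0.2351 × 0.7649 = 0.1798
∂L/∂z = ∂L/∂h · σ'(z) = -2 × 0.1798 = -0.3596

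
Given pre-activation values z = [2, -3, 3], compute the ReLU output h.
h = [2, 0, 3]

ReLU applied element-wise: max(0,2)=2, max(0,-3)=0, max(0,3)=3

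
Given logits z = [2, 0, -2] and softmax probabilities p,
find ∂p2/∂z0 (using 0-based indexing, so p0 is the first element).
∂p2/∂z0 = -0.01376

p = softmax(z) = [0.8668, 0.1173, 0.01588]
p2 = 0.01588, p0 = 0.8668

∂p2/∂z0 = -p2 × p0 = -0.01588 × 0.8668 = -0.01376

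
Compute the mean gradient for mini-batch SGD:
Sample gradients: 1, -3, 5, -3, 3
Average gradient = 0.6

Average = (1/5)(1 + -3 + 5 + -3 + 3) = 3/5 = 0.6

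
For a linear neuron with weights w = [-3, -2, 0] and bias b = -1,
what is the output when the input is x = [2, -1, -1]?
y = -5

y = (-3)(2) + (-2)(-1) + (0)(-1) + -1 = -5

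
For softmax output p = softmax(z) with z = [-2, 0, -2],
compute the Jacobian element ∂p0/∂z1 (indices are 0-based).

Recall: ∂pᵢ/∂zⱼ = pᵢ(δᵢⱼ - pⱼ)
∂p0/∂z1 = -0.08382

p = softmax(z) = [0.1065, 0.787, 0.1065]
p0 = 0.1065, p1 = 0.787

∂p0/∂z1 = -p0 × p1 = -0.1065 × 0.787 = -0.08382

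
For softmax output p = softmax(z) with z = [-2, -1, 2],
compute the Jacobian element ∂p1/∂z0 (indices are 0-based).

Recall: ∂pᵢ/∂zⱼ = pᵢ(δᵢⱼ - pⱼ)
∂p1/∂z0 = -0.0007993

p = softmax(z) = [0.01715, 0.04661, 0.9362]
p1 = 0.04661, p0 = 0.01715

∂p1/∂z0 = -p1 × p0 = -0.04661 × 0.01715 = -0.0007993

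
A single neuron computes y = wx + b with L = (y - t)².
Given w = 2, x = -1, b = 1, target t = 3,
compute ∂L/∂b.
∂L/∂b = -8

y = wx + b = (2)(-1) + 1 = -1
∂L/∂y = 2(y - t) = 2(-1 - 3) = -8
∂y/∂b = 1
∂L/∂b = ∂L/∂y · ∂y/∂b = -8 × 1 = -8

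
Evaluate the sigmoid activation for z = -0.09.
0.4775

sigmoid(-0.09) = 1/(1 + e^(0.09)) = 1/(1 + 1.094) = 0.4775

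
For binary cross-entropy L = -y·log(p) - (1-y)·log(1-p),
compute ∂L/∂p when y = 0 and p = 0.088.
∂L/∂p = 1.096

∂L/∂p = -y/p + (1-y)/(1-p) = 0 + 1/0.912 = 1.096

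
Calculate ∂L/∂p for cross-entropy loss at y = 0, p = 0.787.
∂L/∂p = 4.695

∂L/∂p = -y/p + (1-y)/(1-p) = 0 + 1/0.213 = 4.695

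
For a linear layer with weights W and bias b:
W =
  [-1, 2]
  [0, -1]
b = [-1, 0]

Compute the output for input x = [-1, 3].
y = [6, -3]

Wx = [-1×-1 + 2×3, 0×-1 + -1×3]
   = [7, -3]
y = Wx + b = [7 + -1, -3 + 0] = [6, -3]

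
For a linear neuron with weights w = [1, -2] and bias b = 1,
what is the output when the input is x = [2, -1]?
y = 5

y = (1)(2) + (-2)(-1) + 1 = 5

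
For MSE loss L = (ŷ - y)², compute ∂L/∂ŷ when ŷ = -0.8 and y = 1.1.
∂L/∂ŷ = -3.8

∂L/∂ŷ = 2(ŷ - y) = 2(-0.8 - 1.1) = 2(-1.9) = -3.8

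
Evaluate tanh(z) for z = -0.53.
-0.4854

tanh(-0.53) = (e^(-0.53) - e^(0.53))/(e^(-0.53) + e^(0.53)) = -0.4854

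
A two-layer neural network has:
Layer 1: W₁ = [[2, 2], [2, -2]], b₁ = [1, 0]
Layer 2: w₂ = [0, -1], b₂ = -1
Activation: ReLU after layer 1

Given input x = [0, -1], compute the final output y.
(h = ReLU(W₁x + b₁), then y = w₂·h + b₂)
y = -3

Layer 1 pre-activation: z₁ = [-1, 2]
After ReLU: h = [0, 2]
Layer 2 output: y = 0×0 + -1×2 + -1 = -3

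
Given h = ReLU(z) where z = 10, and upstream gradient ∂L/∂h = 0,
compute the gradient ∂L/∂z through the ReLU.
∂L/∂z = 0

h = ReLU(10) = 10
Since z > 0: ∂h/∂z = 1
∂L/∂z = ∂L/∂h · ∂h/∂z = 0 × 1 = 0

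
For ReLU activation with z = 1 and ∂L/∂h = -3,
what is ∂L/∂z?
∂L/∂z = -3

h = ReLU(1) = 1
Since z > 0: ∂h/∂z = 1
∂L/∂z = ∂L/∂h · ∂h/∂z = -3 × 1 = -3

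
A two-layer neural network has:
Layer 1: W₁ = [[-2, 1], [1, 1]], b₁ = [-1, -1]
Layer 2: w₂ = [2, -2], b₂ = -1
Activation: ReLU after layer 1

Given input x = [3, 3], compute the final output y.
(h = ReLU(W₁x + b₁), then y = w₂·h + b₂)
y = -11

Layer 1 pre-activation: z₁ = [-4, 5]
After ReLU: h = [0, 5]
Layer 2 output: y = 2×0 + -2×5 + -1 = -11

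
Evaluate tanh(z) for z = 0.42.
0.3969

tanh(0.42) = (e^(0.42) - e^(-0.42))/(e^(0.42) + e^(-0.42)) = 0.3969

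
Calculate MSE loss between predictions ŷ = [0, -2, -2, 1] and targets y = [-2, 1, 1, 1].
MSE = 5.5

MSE = (1/4)((0--2)² + (-2-1)² + (-2-1)² + (1-1)²) = (1/4)(4 + 9 + 9 + 0) = 5.5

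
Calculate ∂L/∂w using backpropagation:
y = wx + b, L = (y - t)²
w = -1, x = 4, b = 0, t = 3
∂L/∂w = -56

y = wx + b = (-1)(4) + 0 = -4
∂L/∂y = 2(y - t) = 2(-4 - 3) = -14
∂y/∂w = x = 4
∂L/∂w = ∂L/∂y · ∂y/∂w = -14 × 4 = -56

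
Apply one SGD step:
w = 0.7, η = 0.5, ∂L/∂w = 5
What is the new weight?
w_new = -1.8

w_new = w - η·∂L/∂w = 0.7 - 0.5×(5) = 0.7 - (2.5) = -1.8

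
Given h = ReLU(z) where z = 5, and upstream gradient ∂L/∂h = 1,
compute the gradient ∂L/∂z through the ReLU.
∂L/∂z = 1

h = ReLU(5) = 5
Since z > 0: ∂h/∂z = 1
∂L/∂z = ∂L/∂h · ∂h/∂z = 1 × 1 = 1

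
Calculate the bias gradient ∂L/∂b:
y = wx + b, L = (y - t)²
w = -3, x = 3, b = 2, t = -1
∂L/∂b = -12

y = wx + b = (-3)(3) + 2 = -7
∂L/∂y = 2(y - t) = 2(-7 - -1) = -12
∂y/∂b = 1
∂L/∂b = ∂L/∂y · ∂y/∂b = -12 × 1 = -12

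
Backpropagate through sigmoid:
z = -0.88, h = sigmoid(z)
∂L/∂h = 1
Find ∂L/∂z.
∂L/∂z = 0.2072

σ(-0.88) = 0.2932
σ'(-0.88) = σ(-0.88)(1 - σ(-0.88)) = 0.2932 × 0.7068 = 0.2072
∂L/∂z = ∂L/∂h · σ'(z) = 1 × 0.2072 = 0.2072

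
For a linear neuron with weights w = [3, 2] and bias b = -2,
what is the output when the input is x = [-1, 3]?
y = 1

y = (3)(-1) + (2)(3) + -2 = 1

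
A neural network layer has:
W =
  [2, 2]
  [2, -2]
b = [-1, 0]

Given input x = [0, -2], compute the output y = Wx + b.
y = [-5, 4]

Wx = [2×0 + 2×-2, 2×0 + -2×-2]
   = [-4, 4]
y = Wx + b = [-4 + -1, 4 + 0] = [-5, 4]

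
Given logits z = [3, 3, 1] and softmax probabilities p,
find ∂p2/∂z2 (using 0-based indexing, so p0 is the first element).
∂p2/∂z2 = 0.05936

p = softmax(z) = [0.4683, 0.4683, 0.06338]
p2 = 0.06338

∂p2/∂z2 = p2(1 - p2) = 0.06338 × (1 - 0.06338) = 0.05936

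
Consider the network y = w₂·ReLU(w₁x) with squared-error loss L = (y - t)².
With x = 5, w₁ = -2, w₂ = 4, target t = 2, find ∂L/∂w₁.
∂L/∂w₁ = 0

Forward pass:
z = w₁x = -2×5 = -10
h = ReLU(-10) = 0
y = w₂h = 4×0 = 0

Backward pass:
∂L/∂y = 2(y - t) = 2(0 - 2) = -4
∂y/∂h = w₂ = 4
∂h/∂z = 0 (ReLU derivative)
∂z/∂w₁ = x = 5

∂L/∂w₁ = -4 × 4 × 0 × 5 = 0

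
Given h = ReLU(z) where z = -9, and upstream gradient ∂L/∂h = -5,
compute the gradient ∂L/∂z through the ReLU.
∂L/∂z = 0

h = ReLU(-9) = 0
Since z < 0: ∂h/∂z = 0
∂L/∂z = ∂L/∂h · ∂h/∂z = -5 × 0 = 0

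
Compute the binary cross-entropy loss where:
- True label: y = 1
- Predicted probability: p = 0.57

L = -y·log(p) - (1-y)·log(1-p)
L = 0.5621

L = -1·log(0.57) - 0·log(0.43) = -log(0.57) = 0.5621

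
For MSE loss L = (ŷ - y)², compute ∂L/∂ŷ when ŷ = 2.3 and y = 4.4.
∂L/∂ŷ = -4.2

∂L/∂ŷ = 2(ŷ - y) = 2(2.3 - 4.4) = 2(-2.1) = -4.2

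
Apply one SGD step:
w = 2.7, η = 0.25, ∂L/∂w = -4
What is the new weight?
w_new = 3.7

w_new = w - η·∂L/∂w = 2.7 - 0.25×(-4) = 2.7 - (-1) = 3.7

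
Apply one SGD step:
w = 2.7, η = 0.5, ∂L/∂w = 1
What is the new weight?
w_new = 2.2

w_new = w - η·∂L/∂w = 2.7 - 0.5×(1) = 2.7 - (0.5) = 2.2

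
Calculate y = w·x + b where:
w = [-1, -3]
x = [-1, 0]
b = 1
y = 2

y = (-1)(-1) + (-3)(0) + 1 = 2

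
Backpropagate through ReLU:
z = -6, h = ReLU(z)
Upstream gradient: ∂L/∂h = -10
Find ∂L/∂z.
∂L/∂z = 0

h = ReLU(-6) = 0
Since z < 0: ∂h/∂z = 0
∂L/∂z = ∂L/∂h · ∂h/∂z = -10 × 0 = 0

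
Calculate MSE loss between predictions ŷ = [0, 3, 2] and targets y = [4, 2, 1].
MSE = 6

MSE = (1/3)((0-4)² + (3-2)² + (2-1)²) = (1/3)(16 + 1 + 1) = 6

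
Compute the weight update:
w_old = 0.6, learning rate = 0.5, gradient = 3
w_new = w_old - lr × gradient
w_new = -0.9

w_new = w - η·∂L/∂w = 0.6 - 0.5×(3) = 0.6 - (1.5) = -0.9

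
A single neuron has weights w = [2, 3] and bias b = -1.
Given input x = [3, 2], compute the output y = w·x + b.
y = 11

y = (2)(3) + (3)(2) + -1 = 11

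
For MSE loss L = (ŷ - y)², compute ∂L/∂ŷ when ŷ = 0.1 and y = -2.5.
∂L/∂ŷ = 5.2

∂L/∂ŷ = 2(ŷ - y) = 2(0.1 - -2.5) = 2(2.6) = 5.2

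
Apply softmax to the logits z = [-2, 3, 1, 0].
p = [0.0057, 0.839, 0.1135, 0.0418]

exp(z) = [0.1353, 20.09, 2.718, 1]
Sum = 23.94
p = [0.0057, 0.839, 0.1135, 0.0418]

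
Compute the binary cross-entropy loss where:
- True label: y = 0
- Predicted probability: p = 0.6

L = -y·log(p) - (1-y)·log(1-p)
L = 0.9163

L = -0·log(0.6) - 1·log(0.4) = -log(0.4) = 0.9163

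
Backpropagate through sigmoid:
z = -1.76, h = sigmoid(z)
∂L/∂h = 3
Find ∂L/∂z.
∂L/∂z = 0.3757

σ(-1.76) = 0.1468
σ'(-1.76) = σ(-1.76)(1 - σ(-1.76)) = 0.1468 × 0.8532 = 0.1252
∂L/∂z = ∂L/∂h · σ'(z) = 3 × 0.1252 = 0.3757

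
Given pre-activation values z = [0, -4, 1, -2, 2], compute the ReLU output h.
h = [0, 0, 1, 0, 2]

ReLU applied element-wise: max(0,0)=0, max(0,-4)=0, max(0,1)=1, max(0,-2)=0, max(0,2)=2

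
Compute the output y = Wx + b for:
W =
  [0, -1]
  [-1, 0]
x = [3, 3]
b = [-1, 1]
y = [-4, -2]

Wx = [0×3 + -1×3, -1×3 + 0×3]
   = [-3, -3]
y = Wx + b = [-3 + -1, -3 + 1] = [-4, -2]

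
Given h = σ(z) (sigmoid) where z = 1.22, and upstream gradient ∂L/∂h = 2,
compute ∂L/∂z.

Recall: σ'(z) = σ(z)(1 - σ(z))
∂L/∂z = 0.352

σ(1.22) = 0.7721
σ'(1.22) = σ(1.22)(1 - σ(1.22)) = 0.7721 × 0.2279 = 0.176
∂L/∂z = ∂L/∂h · σ'(z) = 2 × 0.176 = 0.352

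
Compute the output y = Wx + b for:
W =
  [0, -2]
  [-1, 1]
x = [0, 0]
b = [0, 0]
y = [0, 0]

Wx = [0×0 + -2×0, -1×0 + 1×0]
   = [0, 0]
y = Wx + b = [0 + 0, 0 + 0] = [0, 0]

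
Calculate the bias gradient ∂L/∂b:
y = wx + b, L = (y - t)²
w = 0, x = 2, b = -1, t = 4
∂L/∂b = -10

y = wx + b = (0)(2) + -1 = -1
∂L/∂y = 2(y - t) = 2(-1 - 4) = -10
∂y/∂b = 1
∂L/∂b = ∂L/∂y · ∂y/∂b = -10 × 1 = -10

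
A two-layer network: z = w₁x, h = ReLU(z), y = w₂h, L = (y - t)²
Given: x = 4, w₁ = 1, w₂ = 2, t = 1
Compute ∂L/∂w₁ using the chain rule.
∂L/∂w₁ = 112

Forward pass:
z = w₁x = 1×4 = 4
h = ReLU(4) = 4
y = w₂h = 2×4 = 8

Backward pass:
∂L/∂y = 2(y - t) = 2(8 - 1) = 14
∂y/∂h = w₂ = 2
∂h/∂z = 1 (ReLU derivative)
∂z/∂w₁ = x = 4

∂L/∂w₁ = 14 × 2 × 1 × 4 = 112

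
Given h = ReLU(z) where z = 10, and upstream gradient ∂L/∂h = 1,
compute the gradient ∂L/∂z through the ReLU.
∂L/∂z = 1

h = ReLU(10) = 10
Since z > 0: ∂h/∂z = 1
∂L/∂z = ∂L/∂h · ∂h/∂z = 1 × 1 = 1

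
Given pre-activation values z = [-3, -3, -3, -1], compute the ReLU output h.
h = [0, 0, 0, 0]

ReLU applied element-wise: max(0,-3)=0, max(0,-3)=0, max(0,-3)=0, max(0,-1)=0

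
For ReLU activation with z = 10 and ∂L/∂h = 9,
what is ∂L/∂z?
∂L/∂z = 9

h = ReLU(10) = 10
Since z > 0: ∂h/∂z = 1
∂L/∂z = ∂L/∂h · ∂h/∂z = 9 × 1 = 9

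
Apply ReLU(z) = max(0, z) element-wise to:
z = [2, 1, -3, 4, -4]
h = [2, 1, 0, 4, 0]

ReLU applied element-wise: max(0,2)=2, max(0,1)=1, max(0,-3)=0, max(0,4)=4, max(0,-4)=0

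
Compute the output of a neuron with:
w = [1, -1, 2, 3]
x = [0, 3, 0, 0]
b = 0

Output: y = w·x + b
y = -3

y = (1)(0) + (-1)(3) + (2)(0) + (3)(0) + 0 = -3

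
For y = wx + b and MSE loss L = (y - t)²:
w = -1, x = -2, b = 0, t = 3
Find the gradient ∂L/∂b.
∂L/∂b = -2

y = wx + b = (-1)(-2) + 0 = 2
∂L/∂y = 2(y - t) = 2(2 - 3) = -2
∂y/∂b = 1
∂L/∂b = ∂L/∂y · ∂y/∂b = -2 × 1 = -2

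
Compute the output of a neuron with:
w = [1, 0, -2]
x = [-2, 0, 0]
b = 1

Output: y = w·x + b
y = -1

y = (1)(-2) + (0)(0) + (-2)(0) + 1 = -1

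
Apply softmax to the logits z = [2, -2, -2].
p = [0.9647, 0.0177, 0.0177]

exp(z) = [7.389, 0.1353, 0.1353]
Sum = 7.66
p = [0.9647, 0.0177, 0.0177]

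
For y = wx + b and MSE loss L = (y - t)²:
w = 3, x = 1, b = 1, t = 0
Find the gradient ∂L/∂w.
∂L/∂w = 8

y = wx + b = (3)(1) + 1 = 4
∂L/∂y = 2(y - t) = 2(4 - 0) = 8
∂y/∂w = x = 1
∂L/∂w = ∂L/∂y · ∂y/∂w = 8 × 1 = 8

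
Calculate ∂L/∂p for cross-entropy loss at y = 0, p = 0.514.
∂L/∂p = 2.058

∂L/∂p = -y/p + (1-y)/(1-p) = 0 + 1/0.486 = 2.058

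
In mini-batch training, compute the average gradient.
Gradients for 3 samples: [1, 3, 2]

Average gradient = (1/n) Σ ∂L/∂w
Average gradient = 2

Average = (1/3)(1 + 3 + 2) = 6/3 = 2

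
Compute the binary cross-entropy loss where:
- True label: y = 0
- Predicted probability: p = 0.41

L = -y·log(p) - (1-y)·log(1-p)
L = 0.5276

L = -0·log(0.41) - 1·log(0.59) = -log(0.59) = 0.5276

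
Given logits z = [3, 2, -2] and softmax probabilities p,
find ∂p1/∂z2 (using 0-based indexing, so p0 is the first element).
∂p1/∂z2 = -0.001312

p = softmax(z) = [0.7275, 0.2676, 0.004902]
p1 = 0.2676, p2 = 0.004902

∂p1/∂z2 = -p1 × p2 = -0.2676 × 0.004902 = -0.001312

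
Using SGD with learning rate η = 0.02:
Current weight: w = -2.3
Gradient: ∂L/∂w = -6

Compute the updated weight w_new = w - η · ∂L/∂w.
w_new = -2.18

w_new = w - η·∂L/∂w = -2.3 - 0.02×(-6) = -2.3 - (-0.12) = -2.18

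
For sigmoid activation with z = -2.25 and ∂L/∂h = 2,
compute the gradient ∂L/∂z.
∂L/∂z = 0.1725

σ(-2.25) = 0.09535
σ'(-2.25) = σ(-2.25)(1 - σ(-2.25)) = 0.09535 × 0.9047 = 0.08626
∂L/∂z = ∂L/∂h · σ'(z) = 2 × 0.08626 = 0.1725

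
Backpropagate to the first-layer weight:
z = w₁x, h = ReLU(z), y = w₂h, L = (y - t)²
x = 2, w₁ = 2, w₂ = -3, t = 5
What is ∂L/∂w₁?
∂L/∂w₁ = 204

Forward pass:
z = w₁x = 2×2 = 4
h = ReLU(4) = 4
y = w₂h = -3×4 = -12

Backward pass:
∂L/∂y = 2(y - t) = 2(-12 - 5) = -34
∂y/∂h = w₂ = -3
∂h/∂z = 1 (ReLU derivative)
∂z/∂w₁ = x = 2

∂L/∂w₁ = -34 × -3 × 1 × 2 = 204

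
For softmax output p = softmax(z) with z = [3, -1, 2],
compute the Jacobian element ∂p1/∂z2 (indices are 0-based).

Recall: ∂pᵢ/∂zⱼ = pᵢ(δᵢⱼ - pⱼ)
∂p1/∂z2 = -0.003507

p = softmax(z) = [0.7214, 0.01321, 0.2654]
p1 = 0.01321, p2 = 0.2654

∂p1/∂z2 = -p1 × p2 = -0.01321 × 0.2654 = -0.003507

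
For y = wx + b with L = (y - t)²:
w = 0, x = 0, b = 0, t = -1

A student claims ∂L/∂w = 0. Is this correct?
Correct

y = (0)(0) + 0 = 0
∂L/∂y = 2(y - t) = 2(0 - -1) = 2
∂y/∂w = x = 0
∂L/∂w = 2 × 0 = 0

Claimed value: 0
Correct: The correct gradient is 0.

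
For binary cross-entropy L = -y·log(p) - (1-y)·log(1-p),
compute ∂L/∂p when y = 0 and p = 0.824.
∂L/∂p = 5.682

∂L/∂p = -y/p + (1-y)/(1-p) = 0 + 1/0.176 = 5.682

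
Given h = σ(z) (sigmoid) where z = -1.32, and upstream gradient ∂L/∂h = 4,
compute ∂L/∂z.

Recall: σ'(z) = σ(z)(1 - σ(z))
∂L/∂z = 0.6655

σ(-1.32) = 0.2108
σ'(-1.32) = σ(-1.32)(1 - σ(-1.32)) = 0.2108 × 0.7892 = 0.1664
∂L/∂z = ∂L/∂h · σ'(z) = 4 × 0.1664 = 0.6655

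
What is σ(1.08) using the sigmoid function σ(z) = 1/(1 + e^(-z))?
0.7465

sigmoid(1.08) = 1/(1 + e^(-1.08)) = 1/(1 + 0.3396) = 0.7465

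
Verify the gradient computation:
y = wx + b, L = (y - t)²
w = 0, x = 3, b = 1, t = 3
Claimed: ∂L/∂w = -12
Correct

y = (0)(3) + 1 = 1
∂L/∂y = 2(y - t) = 2(1 - 3) = -4
∂y/∂w = x = 3
∂L/∂w = -4 × 3 = -12

Claimed value: -12
Correct: The correct gradient is -12.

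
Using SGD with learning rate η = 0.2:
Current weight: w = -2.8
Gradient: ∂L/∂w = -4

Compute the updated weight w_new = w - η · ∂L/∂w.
w_new = -2

w_new = w - η·∂L/∂w = -2.8 - 0.2×(-4) = -2.8 - (-0.8) = -2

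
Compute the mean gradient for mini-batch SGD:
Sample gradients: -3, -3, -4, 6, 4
Average gradient = 0

Average = (1/5)(-3 + -3 + -4 + 6 + 4) = 0/5 = 0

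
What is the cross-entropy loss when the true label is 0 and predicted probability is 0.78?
L = 1.514

L = -0·log(0.78) - 1·log(0.22) = -log(0.22) = 1.514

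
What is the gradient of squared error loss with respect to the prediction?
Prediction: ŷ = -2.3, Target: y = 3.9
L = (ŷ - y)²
∂L/∂ŷ = -12.4

∂L/∂ŷ = 2(ŷ - y) = 2(-2.3 - 3.9) = 2(-6.2) = -12.4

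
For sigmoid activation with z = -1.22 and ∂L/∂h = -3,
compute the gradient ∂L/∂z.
∂L/∂z = -0.5279

σ(-1.22) = 0.2279
σ'(-1.22) = σ(-1.22)(1 - σ(-1.22)) = 0.2279 × 0.7721 = 0.176
∂L/∂z = ∂L/∂h · σ'(z) = -3 × 0.176 = -0.5279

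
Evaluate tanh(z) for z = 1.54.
0.9121

tanh(1.54) = (e^(1.54) - e^(-1.54))/(e^(1.54) + e^(-1.54)) = 0.9121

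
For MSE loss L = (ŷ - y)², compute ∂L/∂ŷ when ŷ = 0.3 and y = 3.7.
∂L/∂ŷ = -6.8

∂L/∂ŷ = 2(ŷ - y) = 2(0.3 - 3.7) = 2(-3.4) = -6.8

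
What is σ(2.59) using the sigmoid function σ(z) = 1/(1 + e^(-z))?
0.9302

sigmoid(2.59) = 1/(1 + e^(-2.59)) = 1/(1 + 0.07502) = 0.9302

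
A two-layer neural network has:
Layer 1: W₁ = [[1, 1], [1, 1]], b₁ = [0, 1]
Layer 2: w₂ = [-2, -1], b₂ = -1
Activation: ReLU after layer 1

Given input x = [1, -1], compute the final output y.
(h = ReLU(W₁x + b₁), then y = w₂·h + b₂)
y = -2

Layer 1 pre-activation: z₁ = [0, 1]
After ReLU: h = [0, 1]
Layer 2 output: y = -2×0 + -1×1 + -1 = -2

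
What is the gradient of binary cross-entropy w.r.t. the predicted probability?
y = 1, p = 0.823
∂L/∂p = -1.215

∂L/∂p = -y/p + (1-y)/(1-p) = -1/0.823 + 0 = -1.215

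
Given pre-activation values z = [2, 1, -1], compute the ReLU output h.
h = [2, 1, 0]

ReLU applied element-wise: max(0,2)=2, max(0,1)=1, max(0,-1)=0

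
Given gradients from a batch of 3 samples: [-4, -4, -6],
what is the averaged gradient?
Average gradient = -4.667

Average = (1/3)(-4 + -4 + -6) = -14/3 = -4.667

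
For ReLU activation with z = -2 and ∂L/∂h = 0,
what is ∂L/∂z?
∂L/∂z = 0

h = ReLU(-2) = 0
Since z < 0: ∂h/∂z = 0
∂L/∂z = ∂L/∂h · ∂h/∂z = 0 × 0 = 0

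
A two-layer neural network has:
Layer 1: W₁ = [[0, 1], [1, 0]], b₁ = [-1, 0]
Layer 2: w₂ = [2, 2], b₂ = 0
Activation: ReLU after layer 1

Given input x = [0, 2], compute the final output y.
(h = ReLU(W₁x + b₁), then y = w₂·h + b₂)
y = 2

Layer 1 pre-activation: z₁ = [1, 0]
After ReLU: h = [1, 0]
Layer 2 output: y = 2×1 + 2×0 + 0 = 2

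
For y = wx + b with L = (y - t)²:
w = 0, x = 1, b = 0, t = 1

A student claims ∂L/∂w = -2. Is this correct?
Correct

y = (0)(1) + 0 = 0
∂L/∂y = 2(y - t) = 2(0 - 1) = -2
∂y/∂w = x = 1
∂L/∂w = -2 × 1 = -2

Claimed value: -2
Correct: The correct gradient is -2.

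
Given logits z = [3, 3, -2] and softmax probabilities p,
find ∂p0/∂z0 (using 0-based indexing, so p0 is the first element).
∂p0/∂z0 = 0.25

p = softmax(z) = [0.4983, 0.4983, 0.003358]
p0 = 0.4983

∂p0/∂z0 = p0(1 - p0) = 0.4983 × (1 - 0.4983) = 0.25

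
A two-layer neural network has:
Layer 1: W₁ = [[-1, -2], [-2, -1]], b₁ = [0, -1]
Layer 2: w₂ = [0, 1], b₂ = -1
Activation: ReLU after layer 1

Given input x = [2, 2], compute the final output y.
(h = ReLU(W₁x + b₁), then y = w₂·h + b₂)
y = -1

Layer 1 pre-activation: z₁ = [-6, -7]
After ReLU: h = [0, 0]
Layer 2 output: y = 0×0 + 1×0 + -1 = -1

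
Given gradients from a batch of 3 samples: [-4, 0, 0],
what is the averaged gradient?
Average gradient = -1.333

Average = (1/3)(-4 + 0 + 0) = -4/3 = -1.333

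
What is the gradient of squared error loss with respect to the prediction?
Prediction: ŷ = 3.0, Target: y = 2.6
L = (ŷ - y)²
∂L/∂ŷ = 0.8

∂L/∂ŷ = 2(ŷ - y) = 2(3.0 - 2.6) = 2(0.4) = 0.8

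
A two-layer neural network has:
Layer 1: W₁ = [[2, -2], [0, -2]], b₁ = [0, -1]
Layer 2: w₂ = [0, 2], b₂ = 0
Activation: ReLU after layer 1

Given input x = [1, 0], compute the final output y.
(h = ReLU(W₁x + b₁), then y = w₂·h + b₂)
y = 0

Layer 1 pre-activation: z₁ = [2, -1]
After ReLU: h = [2, 0]
Layer 2 output: y = 0×2 + 2×0 + 0 = 0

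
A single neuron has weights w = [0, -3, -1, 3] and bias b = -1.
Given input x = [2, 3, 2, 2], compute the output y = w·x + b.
y = -6

y = (0)(2) + (-3)(3) + (-1)(2) + (3)(2) + -1 = -6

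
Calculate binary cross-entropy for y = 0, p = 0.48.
L = 0.6539

L = -0·log(0.48) - 1·log(0.52) = -log(0.52) = 0.6539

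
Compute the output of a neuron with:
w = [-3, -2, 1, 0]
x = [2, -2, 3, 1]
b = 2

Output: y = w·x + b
y = 3

y = (-3)(2) + (-2)(-2) + (1)(3) + (0)(1) + 2 = 3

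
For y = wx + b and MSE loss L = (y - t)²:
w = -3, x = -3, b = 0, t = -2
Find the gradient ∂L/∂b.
∂L/∂b = 22

y = wx + b = (-3)(-3) + 0 = 9
∂L/∂y = 2(y - t) = 2(9 - -2) = 22
∂y/∂b = 1
∂L/∂b = ∂L/∂y · ∂y/∂b = 22 × 1 = 22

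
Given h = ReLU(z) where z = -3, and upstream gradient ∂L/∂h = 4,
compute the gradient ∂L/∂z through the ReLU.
∂L/∂z = 0

h = ReLU(-3) = 0
Since z < 0: ∂h/∂z = 0
∂L/∂z = ∂L/∂h · ∂h/∂z = 4 × 0 = 0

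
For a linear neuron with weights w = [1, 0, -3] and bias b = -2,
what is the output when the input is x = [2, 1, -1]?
y = 3

y = (1)(2) + (0)(1) + (-3)(-1) + -2 = 3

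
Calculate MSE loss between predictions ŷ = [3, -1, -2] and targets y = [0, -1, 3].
MSE = 11.33

MSE = (1/3)((3-0)² + (-1--1)² + (-2-3)²) = (1/3)(9 + 0 + 25) = 11.33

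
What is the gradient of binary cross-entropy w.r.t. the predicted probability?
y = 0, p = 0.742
∂L/∂p = 3.876

∂L/∂p = -y/p + (1-y)/(1-p) = 0 + 1/0.258 = 3.876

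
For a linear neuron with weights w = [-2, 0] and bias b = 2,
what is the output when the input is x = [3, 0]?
y = -4

y = (-2)(3) + (0)(0) + 2 = -4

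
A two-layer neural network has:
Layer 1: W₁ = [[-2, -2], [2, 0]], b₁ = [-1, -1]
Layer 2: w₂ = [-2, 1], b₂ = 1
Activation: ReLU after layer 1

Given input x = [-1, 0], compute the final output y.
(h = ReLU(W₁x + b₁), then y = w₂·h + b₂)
y = -1

Layer 1 pre-activation: z₁ = [1, -3]
After ReLU: h = [1, 0]
Layer 2 output: y = -2×1 + 1×0 + 1 = -1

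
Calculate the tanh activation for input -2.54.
-0.9876

tanh(-2.54) = (e^(-2.54) - e^(2.54))/(e^(-2.54) + e^(2.54)) = -0.9876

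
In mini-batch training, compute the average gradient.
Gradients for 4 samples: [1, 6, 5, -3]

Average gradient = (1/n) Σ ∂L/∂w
Average gradient = 2.25

Average = (1/4)(1 + 6 + 5 + -3) = 9/4 = 2.25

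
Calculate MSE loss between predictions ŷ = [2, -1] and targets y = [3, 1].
MSE = 2.5

MSE = (1/2)((2-3)² + (-1-1)²) = (1/2)(1 + 4) = 2.5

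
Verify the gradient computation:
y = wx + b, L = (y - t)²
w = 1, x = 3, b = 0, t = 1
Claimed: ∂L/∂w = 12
Correct

y = (1)(3) + 0 = 3
∂L/∂y = 2(y - t) = 2(3 - 1) = 4
∂y/∂w = x = 3
∂L/∂w = 4 × 3 = 12

Claimed value: 12
Correct: The correct gradient is 12.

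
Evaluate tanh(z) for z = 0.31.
0.3004

tanh(0.31) = (e^(0.31) - e^(-0.31))/(e^(0.31) + e^(-0.31)) = 0.3004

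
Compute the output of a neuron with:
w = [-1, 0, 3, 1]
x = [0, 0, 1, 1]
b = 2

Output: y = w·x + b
y = 6

y = (-1)(0) + (0)(0) + (3)(1) + (1)(1) + 2 = 6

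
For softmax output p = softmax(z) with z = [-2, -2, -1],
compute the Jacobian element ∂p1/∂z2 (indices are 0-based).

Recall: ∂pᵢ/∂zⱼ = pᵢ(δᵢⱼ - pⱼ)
∂p1/∂z2 = -0.1221

p = softmax(z) = [0.2119, 0.2119, 0.5761]
p1 = 0.2119, p2 = 0.5761

∂p1/∂z2 = -p1 × p2 = -0.2119 × 0.5761 = -0.1221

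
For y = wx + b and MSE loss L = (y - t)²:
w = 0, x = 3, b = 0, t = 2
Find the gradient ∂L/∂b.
∂L/∂b = -4

y = wx + b = (0)(3) + 0 = 0
∂L/∂y = 2(y - t) = 2(0 - 2) = -4
∂y/∂b = 1
∂L/∂b = ∂L/∂y · ∂y/∂b = -4 × 1 = -4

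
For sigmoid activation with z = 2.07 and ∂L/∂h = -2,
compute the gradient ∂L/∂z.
∂L/∂z = -0.199

σ(2.07) = 0.888
σ'(2.07) = σ(2.07)(1 - σ(2.07)) = 0.888 × 0.112 = 0.09949
∂L/∂z = ∂L/∂h · σ'(z) = -2 × 0.09949 = -0.199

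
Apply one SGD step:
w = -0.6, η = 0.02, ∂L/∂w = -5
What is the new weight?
w_new = -0.5

w_new = w - η·∂L/∂w = -0.6 - 0.02×(-5) = -0.6 - (-0.1) = -0.5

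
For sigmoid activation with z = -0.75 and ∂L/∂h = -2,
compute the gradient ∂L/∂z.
∂L/∂z = -0.4358

σ(-0.75) = 0.3208
σ'(-0.75) = σ(-0.75)(1 - σ(-0.75)) = 0.3208 × 0.6792 = 0.2179
∂L/∂z = ∂L/∂h · σ'(z) = -2 × 0.2179 = -0.4358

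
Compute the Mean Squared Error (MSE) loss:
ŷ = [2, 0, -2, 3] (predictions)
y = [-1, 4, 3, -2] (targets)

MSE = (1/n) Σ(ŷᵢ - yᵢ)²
MSE = 18.75

MSE = (1/4)((2--1)² + (0-4)² + (-2-3)² + (3--2)²) = (1/4)(9 + 16 + 25 + 25) = 18.75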